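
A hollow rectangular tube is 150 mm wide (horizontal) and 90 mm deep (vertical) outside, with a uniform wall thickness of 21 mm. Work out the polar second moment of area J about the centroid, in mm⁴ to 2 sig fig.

J ≈ 2.8 × 10⁷ mm⁴

Split into non-overlapping primitives; take the origin at the lower-left of the bounding box.
Outer rectangle: 150 × 90, A = 13 500 mm², y = 45 mm, Ī = 9 112 500 mm⁴.
Inner void (subtracted): 108 × 48, A = 5 184 mm², y = 45 mm, Ī = 995 328 mm⁴.
By symmetry the centroid is at mid-height, ȳ = 45 mm.
All pieces are centred on the centroidal x-axis, so I = ΣĪ (holes subtracted) = 8 117 172 mm⁴.
Repeating about the centroidal y-axis gives I_y = 20 273 652 mm⁴.
Polar second moment: J = I_x + I_y = 28 390 824 mm⁴.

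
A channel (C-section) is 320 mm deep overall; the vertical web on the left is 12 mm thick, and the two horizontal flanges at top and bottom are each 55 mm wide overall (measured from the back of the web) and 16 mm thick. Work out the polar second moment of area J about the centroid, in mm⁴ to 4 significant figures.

J ≈ 6.561 × 10⁷ mm⁴

Split into non-overlapping primitives; take the origin at the lower-left of the bounding box.
Web: 12 × 320, A = 3 840 mm², y = 160 mm, Ī = 32 768 000 mm⁴.
Top flange (beyond web): 43 × 16, A = 688 mm², y = 312 mm, Ī = 14677.3 mm⁴.
Bottom flange (beyond web): 43 × 16, A = 688 mm², y = 8 mm, Ī = 14677.3 mm⁴.
By symmetry the centroid is at mid-height, ȳ = 160 mm.
Transfer each piece to the centroidal x-axis using Ī + A·d² with d = y − 160:
  web: d = 0 mm → contributes +32 768 000 mm⁴
  top flange (beyond web): d = 152 mm → contributes +15 910 229 mm⁴
  bottom flange (beyond web): d = -152 mm → contributes +15 910 229 mm⁴
Total I = 64 588 459 mm⁴.
For the y-axis: x̄ = 13.2546 mm.
Repeating about the centroidal y-axis gives I_y = 1 024 185 mm⁴.
Polar second moment: J = I_x + I_y = 65 612 643 mm⁴.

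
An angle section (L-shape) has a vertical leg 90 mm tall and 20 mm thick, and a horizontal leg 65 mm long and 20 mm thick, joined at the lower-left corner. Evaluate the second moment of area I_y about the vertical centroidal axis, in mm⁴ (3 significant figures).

I_y ≈ 8.46 × 10⁵ mm⁴

Split into non-overlapping primitives; take the origin at the lower-left of the bounding box.
Vertical leg: 20 × 90, A = 1 800 mm², x = 10 mm, Ī = 60 000 mm⁴.
Horizontal leg (remainder): 45 × 20, A = 900 mm², x = 42.5 mm, Ī = 151 875 mm⁴.
Centroid: x̄ = ΣA·x / ΣA = 20.833 mm.
Transfer each piece to the vertical centroidal axis using Ī + A·d² with d = x − 20.833:
  vertical leg: d = -10.833 mm → contributes +271 250 mm⁴
  horizontal leg (remainder): d = 21.667 mm → contributes +574 375 mm⁴
Total I = 845 625 mm⁴.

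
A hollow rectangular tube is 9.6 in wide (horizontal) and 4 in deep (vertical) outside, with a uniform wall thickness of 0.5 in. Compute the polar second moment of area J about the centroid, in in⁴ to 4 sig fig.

J ≈ 167.7 in⁴

Break the section into simple shapes (no overlaps), measuring from the bottom-left corner of the bounding box.
Outer rectangle: 9.6 × 4, A = 38.4 in², y = 2 in, Ī = 51.2 in⁴.
Inner void (subtracted): 8.6 × 3, A = 25.8 in², y = 2 in, Ī = 19.35 in⁴.
By symmetry the centroid is at mid-height, ȳ = 2 in.
All pieces are centred on the centroidal x-axis, so I = ΣĪ (holes subtracted) = 31.85 in⁴.
Repeating about the centroidal y-axis gives I_y = 135.898 in⁴.
Polar second moment: J = I_x + I_y = 167.748 in⁴.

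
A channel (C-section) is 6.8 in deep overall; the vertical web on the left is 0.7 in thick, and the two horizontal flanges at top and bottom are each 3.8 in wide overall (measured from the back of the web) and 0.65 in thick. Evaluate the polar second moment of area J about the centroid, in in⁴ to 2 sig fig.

J ≈ 68 in⁴

Split into non-overlapping primitives; take the origin at the lower-left of the bounding box.
Web: 0.7 × 6.8, A = 4.76 in², y = 3.4 in, Ī = 18.34 in⁴.
Top flange (beyond web): 3.1 × 0.65, A = 2.015 in², y = 6.475 in, Ī = 0.07094 in⁴.
Bottom flange (beyond web): 3.1 × 0.65, A = 2.015 in², y = 0.325 in, Ī = 0.07094 in⁴.
By symmetry the centroid is at mid-height, ȳ = 3.4 in.
Transfer each piece to the centroidal x-axis using Ī + A·d² with d = y − 3.4:
  web: d = 0 in → contributes +18.34 in⁴
  top flange (beyond web): d = 3.075 in → contributes +19.12 in⁴
  bottom flange (beyond web): d = -3.075 in → contributes +19.12 in⁴
Total I = 56.59 in⁴.
For the y-axis: x̄ = 1.221 in.
Repeating about the centroidal y-axis gives I_y = 11.3 in⁴.
Polar second moment: J = I_x + I_y = 67.89 in⁴.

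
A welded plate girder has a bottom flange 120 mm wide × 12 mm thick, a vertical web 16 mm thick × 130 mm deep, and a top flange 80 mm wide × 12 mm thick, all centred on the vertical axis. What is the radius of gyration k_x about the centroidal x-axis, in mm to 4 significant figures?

Decompose the section into non-overlapping parts with the origin at the bottom-left of its bounding rectangle.
Bottom plate: 120 × 12, A = 1 440 mm², y = 6 mm, Ī = 17 280 mm⁴.
Web plate: 16 × 130, A = 2 080 mm², y = 77 mm, Ī = 2 929 333 mm⁴.
Top plate: 80 × 12, A = 960 mm², y = 148 mm, Ī = 11 520 mm⁴.
Centroid: ȳ = ΣA·y / ΣA = 69.3929 mm.
Transfer each piece to the centroidal x-axis using Ī + A·d² with d = y − 69.3929:
  bottom plate: d = -63.3929 mm → contributes +5 804 142 mm⁴
  web plate: d = 7.60714 mm → contributes +3 049 700 mm⁴
  top plate: d = 78.6071 mm → contributes +5 943 440 mm⁴
Total I = 14 797 282 mm⁴.
Radius of gyration: k = √(I/A) = √(14 797 282 / 4 480) = 57.4714 mm.

k_x ≈ 57.47 mm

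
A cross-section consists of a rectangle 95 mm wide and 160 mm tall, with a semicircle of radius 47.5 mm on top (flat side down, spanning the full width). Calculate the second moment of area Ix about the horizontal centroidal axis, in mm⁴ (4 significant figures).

Ix ≈ 6.182 × 10⁷ mm⁴

Break the section into simple shapes (no overlaps), measuring from the bottom-left corner of the bounding box.
Rectangular body: 95 × 160, A = 15 200 mm², y = 80 mm, Ī = 32 426 667 mm⁴.
Semicircular cap: semicircle r = 47.5, A = 3544.11 mm², y = 180.16 mm, Ī = 558 736 mm⁴.
Centroid: ȳ = ΣA·y / ΣA = 98.938 mm.
Transfer each piece to the horizontal centroidal axis using Ī + A·d² with d = y − 98.938:
  rectangular body: d = -18.938 mm → contributes +37 878 136 mm⁴
  semicircular cap: d = 81.2216 mm → contributes +23 939 034 mm⁴
Total I = 61 817 170 mm⁴.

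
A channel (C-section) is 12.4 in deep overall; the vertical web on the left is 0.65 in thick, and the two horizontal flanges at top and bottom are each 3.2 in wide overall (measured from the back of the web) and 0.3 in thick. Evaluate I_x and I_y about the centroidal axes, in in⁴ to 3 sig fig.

Decompose the section into non-overlapping parts with the origin at the bottom-left of its bounding rectangle.
Web: 0.65 × 12.4, A = 8.06 in², y = 6.2 in, Ī = 103.28 in⁴.
Top flange (beyond web): 2.55 × 0.3, A = 0.765 in², y = 12.25 in, Ī = 0.0057375 in⁴.
Bottom flange (beyond web): 2.55 × 0.3, A = 0.765 in², y = 0.15 in, Ī = 0.0057375 in⁴.
By symmetry the centroid is at mid-height, ȳ = 6.2 in.
Transfer each piece to the centroidal x-axis using Ī + A·d² with d = y − 6.2:
  web: d = 0 in → contributes +103.28 in⁴
  top flange (beyond web): d = 6.05 in → contributes +28.007 in⁴
  bottom flange (beyond web): d = -6.05 in → contributes +28.007 in⁴
Total I = 159.29 in⁴.
For the y-axis: x̄ = 0.58027 in.
Repeating about the centroidal y-axis gives I_y = 4.4048 in⁴.

I_x ≈ 159 in⁴, I_y ≈ 4.40 in⁴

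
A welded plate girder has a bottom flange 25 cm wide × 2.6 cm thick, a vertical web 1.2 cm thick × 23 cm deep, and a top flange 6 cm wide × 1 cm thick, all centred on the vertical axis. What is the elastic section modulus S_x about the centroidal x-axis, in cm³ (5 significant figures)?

S_x ≈ 341.92 cm³

Decompose the section into non-overlapping parts with the origin at the bottom-left of its bounding rectangle.
Bottom plate: 25 × 2.6, A = 65 cm², y = 1.3 cm, Ī = 36.61667 cm⁴.
Web plate: 1.2 × 23, A = 27.6 cm², y = 14.1 cm, Ī = 1216.7 cm⁴.
Top plate: 6 × 1, A = 6 cm², y = 26.1 cm, Ī = 0.5 cm⁴.
Centroid: ȳ = ΣA·y / ΣA = 6.392089 cm.
Transfer each piece to the centroidal x-axis using Ī + A·d² with d = y − 6.392089:
  bottom plate: d = -5.092089 cm → contributes +1722.026 cm⁴
  web plate: d = 7.707911 cm → contributes +2856.468 cm⁴
  top plate: d = 19.70791 cm → contributes +2330.91 cm⁴
Total I = 6909.404 cm⁴.
Extreme fibre distance c = 20.20791 cm; S = I/c = 341.9158 cm³.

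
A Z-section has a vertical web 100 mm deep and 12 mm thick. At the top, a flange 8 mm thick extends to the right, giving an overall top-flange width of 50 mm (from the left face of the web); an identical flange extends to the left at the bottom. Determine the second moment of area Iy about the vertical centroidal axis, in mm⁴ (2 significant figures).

Iy ≈ 4.7 × 10⁵ mm⁴

Treat the section as a set of non-overlapping primitives; coordinates are from the bounding-box lower-left.
Web: 12 × 100, A = 1 200 mm², x = 44 mm, Ī = 14 400 mm⁴.
Top flange (beyond web): 38 × 8, A = 304 mm², x = 69 mm, Ī = 36 581 mm⁴.
Bottom flange (beyond web): 38 × 8, A = 304 mm², x = 19 mm, Ī = 36 581 mm⁴.
Centroid: x̄ = ΣA·x / ΣA = 44 mm.
Transfer each piece to the vertical centroidal axis using Ī + A·d² with d = x − 44:
  web: d = 0 mm → contributes +14 400 mm⁴
  top flange (beyond web): d = 25 mm → contributes +226 581 mm⁴
  bottom flange (beyond web): d = -25 mm → contributes +226 581 mm⁴
Total I = 467 563 mm⁴.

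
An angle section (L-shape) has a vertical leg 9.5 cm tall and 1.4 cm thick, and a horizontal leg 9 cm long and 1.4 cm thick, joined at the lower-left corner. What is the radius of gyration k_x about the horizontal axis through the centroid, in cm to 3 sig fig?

k_x ≈ 2.88 cm

Break the section into simple shapes (no overlaps), measuring from the bottom-left corner of the bounding box.
Vertical leg: 1.4 × 9.5, A = 13.3 cm², y = 4.75 cm, Ī = 100.03 cm⁴.
Horizontal leg (remainder): 7.6 × 1.4, A = 10.64 cm², y = 0.7 cm, Ī = 1.7379 cm⁴.
Centroid: ȳ = ΣA·y / ΣA = 2.95 cm.
Transfer each piece to the horizontal axis through the centroid using Ī + A·d² with d = y − 2.95:
  vertical leg: d = 1.8 cm → contributes +143.12 cm⁴
  horizontal leg (remainder): d = -2.25 cm → contributes +55.603 cm⁴
Total I = 198.72 cm⁴.
Radius of gyration: k = √(I/A) = √(198.72 / 23.94) = 2.8811 cm.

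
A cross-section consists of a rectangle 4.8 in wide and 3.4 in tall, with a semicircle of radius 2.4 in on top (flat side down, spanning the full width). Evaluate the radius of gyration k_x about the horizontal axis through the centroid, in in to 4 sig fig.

Decompose the section into non-overlapping parts with the origin at the bottom-left of its bounding rectangle.
Rectangular body: 4.8 × 3.4, A = 16.32 in², y = 1.7 in, Ī = 15.7216 in⁴.
Semicircular cap: semicircle r = 2.4, A = 9.04779 in², y = 4.41859 in, Ī = 3.64147 in⁴.
Centroid: ȳ = ΣA·y / ΣA = 2.66962 in.
Transfer each piece to the horizontal axis through the centroid using Ī + A·d² with d = y − 2.66962:
  rectangular body: d = -0.969625 in → contributes +31.0652 in⁴
  semicircular cap: d = 1.74897 in → contributes +31.3176 in⁴
Total I = 62.3828 in⁴.
Radius of gyration: k = √(I/A) = √(62.3828 / 25.3678) = 1.56816 in.

k_x ≈ 1.568 in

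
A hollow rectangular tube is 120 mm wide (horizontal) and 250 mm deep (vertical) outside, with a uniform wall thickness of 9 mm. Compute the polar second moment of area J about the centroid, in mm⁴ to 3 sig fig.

Break the section into simple shapes (no overlaps), measuring from the bottom-left corner of the bounding box.
Outer rectangle: 120 × 250, A = 30 000 mm², y = 125 mm, Ī = 156 250 000 mm⁴.
Inner void (subtracted): 102 × 232, A = 23 664 mm², y = 125 mm, Ī = 106 140 928 mm⁴.
By symmetry the centroid is at mid-height, ȳ = 125 mm.
All pieces are centred on the centroidal x-axis, so I = ΣĪ (holes subtracted) = 50 109 072 mm⁴.
Repeating about the centroidal y-axis gives I_y = 15 483 312 mm⁴.
Polar second moment: J = I_x + I_y = 65 592 384 mm⁴.

J ≈ 6.56 × 10⁷ mm⁴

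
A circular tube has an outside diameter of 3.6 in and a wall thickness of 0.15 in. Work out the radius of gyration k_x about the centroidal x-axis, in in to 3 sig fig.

k_x ≈ 1.22 in

Decompose the section into non-overlapping parts with the origin at the bottom-left of its bounding rectangle.
Outer circle: ⌀3.6, A = 10.179 in², y = 1.8 in, Ī = 8.2448 in⁴.
Bore (subtracted): ⌀3.3, A = 8.553 in², y = 1.8 in, Ī = 5.8214 in⁴.
By symmetry the centroid is at mid-height, ȳ = 1.8 in.
All pieces are centred on the centroidal x-axis, so I = ΣĪ (holes subtracted) = 2.4234 in⁴.
Radius of gyration: k = √(I/A) = √(2.4234 / 1.6258) = 1.2209 in.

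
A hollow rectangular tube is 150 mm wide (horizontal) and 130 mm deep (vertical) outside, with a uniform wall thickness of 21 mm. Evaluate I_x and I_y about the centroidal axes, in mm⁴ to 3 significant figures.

I_x ≈ 2.13 × 10⁷ mm⁴, I_y ≈ 2.73 × 10⁷ mm⁴

Treat the section as a set of non-overlapping primitives; coordinates are from the bounding-box lower-left.
Outer rectangle: 150 × 130, A = 19 500 mm², y = 65 mm, Ī = 27 462 500 mm⁴.
Inner void (subtracted): 108 × 88, A = 9 504 mm², y = 65 mm, Ī = 6 133 248 mm⁴.
By symmetry the centroid is at mid-height, ȳ = 65 mm.
All pieces are centred on the centroidal x-axis, so I = ΣĪ (holes subtracted) = 21 329 252 mm⁴.
Repeating about the centroidal y-axis gives I_y = 27 324 612 mm⁴.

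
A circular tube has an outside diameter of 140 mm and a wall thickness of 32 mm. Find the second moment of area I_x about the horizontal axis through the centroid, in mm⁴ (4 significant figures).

I_x ≈ 1.722 × 10⁷ mm⁴

Break the section into simple shapes (no overlaps), measuring from the bottom-left corner of the bounding box.
Outer circle: ⌀140, A = 15393.8 mm², y = 70 mm, Ī = 18 857 410 mm⁴.
Bore (subtracted): ⌀76, A = 4536.46 mm², y = 70 mm, Ī = 1 637 662 mm⁴.
By symmetry the centroid is at mid-height, ȳ = 70 mm.
All pieces are centred on the horizontal axis through the centroid, so I = ΣĪ (holes subtracted) = 17 219 748 mm⁴.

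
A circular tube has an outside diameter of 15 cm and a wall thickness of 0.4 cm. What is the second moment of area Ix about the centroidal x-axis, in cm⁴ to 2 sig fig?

Split into non-overlapping primitives; take the origin at the lower-left of the bounding box.
Outer circle: ⌀15, A = 176.7 cm², y = 7.5 cm, Ī = 2 485 cm⁴.
Bore (subtracted): ⌀14.2, A = 158.4 cm², y = 7.5 cm, Ī = 1 996 cm⁴.
By symmetry the centroid is at mid-height, ȳ = 7.5 cm.
All pieces are centred on the centroidal x-axis, so I = ΣĪ (holes subtracted) = 489.2 cm⁴.

Ix ≈ 490 cm⁴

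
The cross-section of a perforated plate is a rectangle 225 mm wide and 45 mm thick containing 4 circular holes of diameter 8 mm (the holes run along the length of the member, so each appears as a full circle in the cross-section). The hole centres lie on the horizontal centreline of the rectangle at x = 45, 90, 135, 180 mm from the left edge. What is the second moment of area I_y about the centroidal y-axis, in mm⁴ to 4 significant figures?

Split into non-overlapping primitives; take the origin at the lower-left of the bounding box.
Plate: 225 × 45, A = 10 125 mm², x = 112.5 mm, Ī = 42 714 844 mm⁴.
Hole 1 (subtracted): ⌀8, A = 50.2655 mm², x = 45 mm, Ī = 201.062 mm⁴.
Hole 2 (subtracted): ⌀8, A = 50.2655 mm², x = 90 mm, Ī = 201.062 mm⁴.
Hole 3 (subtracted): ⌀8, A = 50.2655 mm², x = 135 mm, Ī = 201.062 mm⁴.
Hole 4 (subtracted): ⌀8, A = 50.2655 mm², x = 180 mm, Ī = 201.062 mm⁴.
By symmetry the centroid is at mid-width, x̄ = 112.5 mm.
Transfer each piece to the centroidal y-axis using Ī + A·d² with d = x − 112.5:
  plate: d = 0 mm → contributes +42 714 844 mm⁴
  hole 1: d = -67.5 mm → contributes −229 223 mm⁴
  hole 2: d = -22.5 mm → contributes −25 648 mm⁴
  hole 3: d = 22.5 mm → contributes −25 648 mm⁴
  hole 4: d = 67.5 mm → contributes −229 223 mm⁴
Total I = 42 205 101 mm⁴.

I_y ≈ 4.221 × 10⁷ mm⁴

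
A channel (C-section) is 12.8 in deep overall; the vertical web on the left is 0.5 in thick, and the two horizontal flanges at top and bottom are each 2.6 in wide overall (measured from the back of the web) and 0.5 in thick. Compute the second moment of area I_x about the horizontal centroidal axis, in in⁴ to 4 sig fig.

Treat the section as a set of non-overlapping primitives; coordinates are from the bounding-box lower-left.
Web: 0.5 × 12.8, A = 6.4 in², y = 6.4 in, Ī = 87.3813 in⁴.
Top flange (beyond web): 2.1 × 0.5, A = 1.05 in², y = 12.55 in, Ī = 0.021875 in⁴.
Bottom flange (beyond web): 2.1 × 0.5, A = 1.05 in², y = 0.25 in, Ī = 0.021875 in⁴.
By symmetry the centroid is at mid-height, ȳ = 6.4 in.
Transfer each piece to the horizontal centroidal axis using Ī + A·d² with d = y − 6.4:
  web: d = 0 in → contributes +87.3813 in⁴
  top flange (beyond web): d = 6.15 in → contributes +39.7355 in⁴
  bottom flange (beyond web): d = -6.15 in → contributes +39.7355 in⁴
Total I = 166.852 in⁴.

I_x ≈ 166.9 in⁴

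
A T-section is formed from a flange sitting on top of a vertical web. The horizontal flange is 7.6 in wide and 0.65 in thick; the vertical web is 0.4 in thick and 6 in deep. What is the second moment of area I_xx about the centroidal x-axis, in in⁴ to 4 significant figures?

Decompose the section into non-overlapping parts with the origin at the bottom-left of its bounding rectangle.
Flange: 7.6 × 0.65, A = 4.94 in², y = 6.325 in, Ī = 0.173929 in⁴.
Web: 0.4 × 6, A = 2.4 in², y = 3 in, Ī = 7.2 in⁴.
Centroid: ȳ = ΣA·y / ΣA = 5.23781 in.
Transfer each piece to the centroidal x-axis using Ī + A·d² with d = y − 5.23781:
  flange: d = 1.08719 in → contributes +6.01296 in⁴
  web: d = -2.23781 in → contributes +19.2187 in⁴
Total I = 25.2316 in⁴.

I_xx ≈ 25.23 in⁴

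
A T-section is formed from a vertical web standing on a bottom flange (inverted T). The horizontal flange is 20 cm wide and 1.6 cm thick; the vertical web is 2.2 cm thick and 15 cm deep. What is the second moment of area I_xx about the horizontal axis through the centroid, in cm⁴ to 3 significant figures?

Treat the section as a set of non-overlapping primitives; coordinates are from the bounding-box lower-left.
Flange: 20 × 1.6, A = 32 cm², y = 0.8 cm, Ī = 6.8267 cm⁴.
Web: 2.2 × 15, A = 33 cm², y = 9.1 cm, Ī = 618.75 cm⁴.
Centroid: ȳ = ΣA·y / ΣA = 5.0138 cm.
Transfer each piece to the horizontal axis through the centroid using Ī + A·d² with d = y − 5.0138:
  flange: d = -4.2138 cm → contributes +575.03 cm⁴
  web: d = 4.0862 cm → contributes +1169.7 cm⁴
Total I = 1744.8 cm⁴.

I_xx ≈ 1740 cm⁴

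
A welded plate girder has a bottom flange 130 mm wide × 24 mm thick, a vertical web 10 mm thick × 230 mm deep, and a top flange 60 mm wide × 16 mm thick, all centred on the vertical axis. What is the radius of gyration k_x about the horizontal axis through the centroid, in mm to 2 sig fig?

Break the section into simple shapes (no overlaps), measuring from the bottom-left corner of the bounding box.
Bottom plate: 130 × 24, A = 3 120 mm², y = 12 mm, Ī = 149 760 mm⁴.
Web plate: 10 × 230, A = 2 300 mm², y = 139 mm, Ī = 10 139 167 mm⁴.
Top plate: 60 × 16, A = 960 mm², y = 262 mm, Ī = 20 480 mm⁴.
Centroid: ȳ = ΣA·y / ΣA = 95.4 mm.
Transfer each piece to the horizontal axis through the centroid using Ī + A·d² with d = y − 95.4:
  bottom plate: d = -83.4 mm → contributes +21 851 760 mm⁴
  web plate: d = 43.6 mm → contributes +14 511 123 mm⁴
  top plate: d = 166.6 mm → contributes +26 665 417 mm⁴
Total I = 63 028 299 mm⁴.
Radius of gyration: k = √(I/A) = √(63 028 299 / 6 380) = 99.39 mm.

k_x ≈ 99 mm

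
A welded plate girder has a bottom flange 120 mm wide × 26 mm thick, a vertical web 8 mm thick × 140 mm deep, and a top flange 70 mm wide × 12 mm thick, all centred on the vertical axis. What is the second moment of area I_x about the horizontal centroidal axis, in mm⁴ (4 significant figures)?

I_x ≈ 2.087 × 10⁷ mm⁴

Split into non-overlapping primitives; take the origin at the lower-left of the bounding box.
Bottom plate: 120 × 26, A = 3 120 mm², y = 13 mm, Ī = 175 760 mm⁴.
Web plate: 8 × 140, A = 1 120 mm², y = 96 mm, Ī = 1 829 333 mm⁴.
Top plate: 70 × 12, A = 840 mm², y = 172 mm, Ī = 10 080 mm⁴.
Centroid: ȳ = ΣA·y / ΣA = 57.5906 mm.
Transfer each piece to the horizontal centroidal axis using Ī + A·d² with d = y − 57.5906:
  bottom plate: d = -44.5906 mm → contributes +6 379 310 mm⁴
  web plate: d = 38.4094 mm → contributes +3 481 653 mm⁴
  top plate: d = 114.409 mm → contributes +11 005 278 mm⁴
Total I = 20 866 242 mm⁴.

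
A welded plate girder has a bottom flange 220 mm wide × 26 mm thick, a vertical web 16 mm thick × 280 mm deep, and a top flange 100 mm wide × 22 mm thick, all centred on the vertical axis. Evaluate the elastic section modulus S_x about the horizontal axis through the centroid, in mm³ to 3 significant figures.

S_x ≈ 9.23 × 10⁵ mm³

Break the section into simple shapes (no overlaps), measuring from the bottom-left corner of the bounding box.
Bottom plate: 220 × 26, A = 5 720 mm², y = 13 mm, Ī = 322 227 mm⁴.
Web plate: 16 × 280, A = 4 480 mm², y = 166 mm, Ī = 29 269 333 mm⁴.
Top plate: 100 × 22, A = 2 200 mm², y = 317 mm, Ī = 88 733 mm⁴.
Centroid: ȳ = ΣA·y / ΣA = 122.21 mm.
Transfer each piece to the horizontal axis through the centroid using Ī + A·d² with d = y − 122.21:
  bottom plate: d = -109.21 mm → contributes +68 547 288 mm⁴
  web plate: d = 43.787 mm → contributes +37 858 881 mm⁴
  top plate: d = 194.79 mm → contributes +83 561 162 mm⁴
Total I = 189 967 331 mm⁴.
Extreme fibre distance c = 205.79 mm; S = I/c = 923 126 mm³.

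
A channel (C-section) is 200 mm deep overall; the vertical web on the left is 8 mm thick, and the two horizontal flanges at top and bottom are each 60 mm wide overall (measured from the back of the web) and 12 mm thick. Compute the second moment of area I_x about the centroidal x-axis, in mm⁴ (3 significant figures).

Decompose the section into non-overlapping parts with the origin at the bottom-left of its bounding rectangle.
Web: 8 × 200, A = 1 600 mm², y = 100 mm, Ī = 5 333 333 mm⁴.
Top flange (beyond web): 52 × 12, A = 624 mm², y = 194 mm, Ī = 7 488 mm⁴.
Bottom flange (beyond web): 52 × 12, A = 624 mm², y = 6 mm, Ī = 7 488 mm⁴.
By symmetry the centroid is at mid-height, ȳ = 100 mm.
Transfer each piece to the centroidal x-axis using Ī + A·d² with d = y − 100:
  web: d = 0 mm → contributes +5 333 333 mm⁴
  top flange (beyond web): d = 94 mm → contributes +5 521 152 mm⁴
  bottom flange (beyond web): d = -94 mm → contributes +5 521 152 mm⁴
Total I = 16 375 637 mm⁴.

I_x ≈ 1.64 × 10⁷ mm⁴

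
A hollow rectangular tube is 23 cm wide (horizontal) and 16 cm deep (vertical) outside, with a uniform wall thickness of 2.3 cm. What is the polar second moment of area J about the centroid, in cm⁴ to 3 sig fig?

J ≈ 1.59 × 10⁴ cm⁴

Decompose the section into non-overlapping parts with the origin at the bottom-left of its bounding rectangle.
Outer rectangle: 23 × 16, A = 368 cm², y = 8 cm, Ī = 7850.7 cm⁴.
Inner void (subtracted): 18.4 × 11.4, A = 209.76 cm², y = 8 cm, Ī = 2271.7 cm⁴.
By symmetry the centroid is at mid-height, ȳ = 8 cm.
All pieces are centred on the centroidal x-axis, so I = ΣĪ (holes subtracted) = 5 579 cm⁴.
Repeating about the centroidal y-axis gives I_y = 10 305 cm⁴.
Polar second moment: J = I_x + I_y = 15 884 cm⁴.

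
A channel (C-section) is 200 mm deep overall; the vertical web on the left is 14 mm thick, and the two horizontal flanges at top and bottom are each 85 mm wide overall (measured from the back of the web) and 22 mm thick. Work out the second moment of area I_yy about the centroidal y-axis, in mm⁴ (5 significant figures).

Decompose the section into non-overlapping parts with the origin at the bottom-left of its bounding rectangle.
Web: 14 × 200, A = 2 800 mm², x = 7 mm, Ī = 45733.33 mm⁴.
Top flange (beyond web): 71 × 22, A = 1 562 mm², x = 49.5 mm, Ī = 656170.2 mm⁴.
Bottom flange (beyond web): 71 × 22, A = 1 562 mm², x = 49.5 mm, Ī = 656170.2 mm⁴.
Centroid: x̄ = ΣA·x / ΣA = 29.41222 mm.
Transfer each piece to the centroidal y-axis using Ī + A·d² with d = x − 29.41222:
  web: d = -22.41222 mm → contributes +1 452 195 mm⁴
  top flange (beyond web): d = 20.08778 mm → contributes +1 286 467 mm⁴
  bottom flange (beyond web): d = 20.08778 mm → contributes +1 286 467 mm⁴
Total I = 4 025 128 mm⁴.

I_yy ≈ 4.0251 × 10⁶ mm⁴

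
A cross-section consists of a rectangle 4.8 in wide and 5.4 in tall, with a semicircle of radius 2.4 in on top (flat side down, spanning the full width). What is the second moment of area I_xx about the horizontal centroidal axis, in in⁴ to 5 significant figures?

I_xx ≈ 159.37 in⁴

Break the section into simple shapes (no overlaps), measuring from the bottom-left corner of the bounding box.
Rectangular body: 4.8 × 5.4, A = 25.92 in², y = 2.7 in, Ī = 62.9856 in⁴.
Semicircular cap: semicircle r = 2.4, A = 9.047787 in², y = 6.418592 in, Ī = 3.641473 in⁴.
Centroid: ȳ = ΣA·y / ΣA = 3.662172 in.
Transfer each piece to the horizontal centroidal axis using Ī + A·d² with d = y − 3.662172:
  rectangular body: d = -0.962172 in → contributes +86.98169 in⁴
  semicircular cap: d = 2.75642 in → contributes +72.38519 in⁴
Total I = 159.3669 in⁴.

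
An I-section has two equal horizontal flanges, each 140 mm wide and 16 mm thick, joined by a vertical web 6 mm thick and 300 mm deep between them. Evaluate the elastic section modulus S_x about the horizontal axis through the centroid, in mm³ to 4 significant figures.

S_x ≈ 7.556 × 10⁵ mm³

Treat the section as a set of non-overlapping primitives; coordinates are from the bounding-box lower-left.
Bottom flange: 140 × 16, A = 2 240 mm², y = 8 mm, Ī = 47786.7 mm⁴.
Web: 6 × 300, A = 1 800 mm², y = 166 mm, Ī = 13 500 000 mm⁴.
Top flange: 140 × 16, A = 2 240 mm², y = 324 mm, Ī = 47786.7 mm⁴.
By symmetry the centroid is at mid-height, ȳ = 166 mm.
Transfer each piece to the horizontal axis through the centroid using Ī + A·d² with d = y − 166:
  bottom flange: d = -158 mm → contributes +55 967 147 mm⁴
  web: d = 0 mm → contributes +13 500 000 mm⁴
  top flange: d = 158 mm → contributes +55 967 147 mm⁴
Total I = 125 434 293 mm⁴.
Extreme fibre distance c = 166 mm; S = I/c = 755 628 mm³.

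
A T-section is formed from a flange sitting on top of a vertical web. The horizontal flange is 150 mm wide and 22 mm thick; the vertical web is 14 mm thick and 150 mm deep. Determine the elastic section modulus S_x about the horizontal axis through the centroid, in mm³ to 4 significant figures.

Break the section into simple shapes (no overlaps), measuring from the bottom-left corner of the bounding box.
Flange: 150 × 22, A = 3 300 mm², y = 161 mm, Ī = 133 100 mm⁴.
Web: 14 × 150, A = 2 100 mm², y = 75 mm, Ī = 3 937 500 mm⁴.
Centroid: ȳ = ΣA·y / ΣA = 127.556 mm.
Transfer each piece to the horizontal axis through the centroid using Ī + A·d² with d = y − 127.556:
  flange: d = 33.4444 mm → contributes +3 824 252 mm⁴
  web: d = -52.5556 mm → contributes +9 737 881 mm⁴
Total I = 13 562 133 mm⁴.
Extreme fibre distance c = 127.556 mm; S = I/c = 106 323 mm³.

S_x ≈ 1.063 × 10⁵ mm³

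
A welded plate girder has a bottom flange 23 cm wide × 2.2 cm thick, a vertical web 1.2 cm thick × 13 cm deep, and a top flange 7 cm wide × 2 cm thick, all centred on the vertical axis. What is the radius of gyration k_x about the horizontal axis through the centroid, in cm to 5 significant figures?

k_x ≈ 6.0961 cm

Treat the section as a set of non-overlapping primitives; coordinates are from the bounding-box lower-left.
Bottom plate: 23 × 2.2, A = 50.6 cm², y = 1.1 cm, Ī = 20.40867 cm⁴.
Web plate: 1.2 × 13, A = 15.6 cm², y = 8.7 cm, Ī = 219.7 cm⁴.
Top plate: 7 × 2, A = 14 cm², y = 16.2 cm, Ī = 4.666667 cm⁴.
Centroid: ȳ = ΣA·y / ΣA = 5.214214 cm.
Transfer each piece to the horizontal axis through the centroid using Ī + A·d² with d = y − 5.214214:
  bottom plate: d = -4.114214 cm → contributes +876.9028 cm⁴
  web plate: d = 3.485786 cm → contributes +409.2509 cm⁴
  top plate: d = 10.98579 cm → contributes +1694.291 cm⁴
Total I = 2980.445 cm⁴.
Radius of gyration: k = √(I/A) = √(2980.445 / 80.2) = 6.096118 cm.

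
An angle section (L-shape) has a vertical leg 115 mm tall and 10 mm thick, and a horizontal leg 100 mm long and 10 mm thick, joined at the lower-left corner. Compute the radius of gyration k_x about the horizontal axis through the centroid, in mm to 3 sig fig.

Treat the section as a set of non-overlapping primitives; coordinates are from the bounding-box lower-left.
Vertical leg: 10 × 115, A = 1 150 mm², y = 57.5 mm, Ī = 1 267 396 mm⁴.
Horizontal leg (remainder): 90 × 10, A = 900 mm², y = 5 mm, Ī = 7 500 mm⁴.
Centroid: ȳ = ΣA·y / ΣA = 34.451 mm.
Transfer each piece to the horizontal axis through the centroid using Ī + A·d² with d = y − 34.451:
  vertical leg: d = 23.049 mm → contributes +1 878 329 mm⁴
  horizontal leg (remainder): d = -29.451 mm → contributes +788 137 mm⁴
Total I = 2 666 466 mm⁴.
Radius of gyration: k = √(I/A) = √(2 666 466 / 2 050) = 36.065 mm.

k_x ≈ 36.1 mm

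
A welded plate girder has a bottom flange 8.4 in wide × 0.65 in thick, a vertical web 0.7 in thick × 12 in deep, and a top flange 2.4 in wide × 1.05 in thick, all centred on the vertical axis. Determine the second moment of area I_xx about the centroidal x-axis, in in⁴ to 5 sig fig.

I_xx ≈ 406.96 in⁴

Break the section into simple shapes (no overlaps), measuring from the bottom-left corner of the bounding box.
Bottom plate: 8.4 × 0.65, A = 5.46 in², y = 0.325 in, Ī = 0.1922375 in⁴.
Web plate: 0.7 × 12, A = 8.4 in², y = 6.65 in, Ī = 100.8 in⁴.
Top plate: 2.4 × 1.05, A = 2.52 in², y = 13.175 in, Ī = 0.231525 in⁴.
Centroid: ȳ = ΣA·y / ΣA = 5.545513 in.
Transfer each piece to the centroidal x-axis using Ī + A·d² with d = y − 5.545513:
  bottom plate: d = -5.220513 in → contributes +148.9977 in⁴
  web plate: d = 1.104487 in → contributes +111.0471 in⁴
  top plate: d = 7.629487 in → contributes +146.9184 in⁴
Total I = 406.9632 in⁴.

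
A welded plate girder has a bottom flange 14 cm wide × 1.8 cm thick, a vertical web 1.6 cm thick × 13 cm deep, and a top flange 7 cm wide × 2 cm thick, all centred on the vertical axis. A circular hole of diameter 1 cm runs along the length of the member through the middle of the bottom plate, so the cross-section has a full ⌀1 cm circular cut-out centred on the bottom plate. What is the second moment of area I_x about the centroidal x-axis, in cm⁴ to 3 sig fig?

Break the section into simple shapes (no overlaps), measuring from the bottom-left corner of the bounding box.
Bottom plate: 14 × 1.8, A = 25.2 cm², y = 0.9 cm, Ī = 6.804 cm⁴.
Web plate: 1.6 × 13, A = 20.8 cm², y = 8.3 cm, Ī = 292.93 cm⁴.
Top plate: 7 × 2, A = 14 cm², y = 15.8 cm, Ī = 4.6667 cm⁴.
Hole (subtracted): ⌀1, A = 0.7854 cm², y = 0.9 cm, Ī = 0.049087 cm⁴.
Centroid: ȳ = ΣA·y / ΣA = 7.0221 cm.
Transfer each piece to the centroidal x-axis using Ī + A·d² with d = y − 7.0221:
  bottom plate: d = -6.1221 cm → contributes +951.31 cm⁴
  web plate: d = 1.2779 cm → contributes +326.9 cm⁴
  top plate: d = 8.7779 cm → contributes +1083.4 cm⁴
  hole: d = -6.1221 cm → contributes −29.486 cm⁴
Total I = 2332.1 cm⁴.

I_x ≈ 2330 cm⁴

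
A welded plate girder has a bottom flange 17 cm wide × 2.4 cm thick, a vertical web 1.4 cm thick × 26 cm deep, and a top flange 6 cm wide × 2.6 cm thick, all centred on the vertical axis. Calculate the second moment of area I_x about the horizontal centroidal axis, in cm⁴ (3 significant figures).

I_x ≈ 1.21 × 10⁴ cm⁴

Treat the section as a set of non-overlapping primitives; coordinates are from the bounding-box lower-left.
Bottom plate: 17 × 2.4, A = 40.8 cm², y = 1.2 cm, Ī = 19.584 cm⁴.
Web plate: 1.4 × 26, A = 36.4 cm², y = 15.4 cm, Ī = 2050.5 cm⁴.
Top plate: 6 × 2.6, A = 15.6 cm², y = 29.7 cm, Ī = 8.788 cm⁴.
Centroid: ȳ = ΣA·y / ΣA = 11.561 cm.
Transfer each piece to the horizontal centroidal axis using Ī + A·d² with d = y − 11.561:
  bottom plate: d = -10.361 cm → contributes +4399.3 cm⁴
  web plate: d = 3.8392 cm → contributes +2587.1 cm⁴
  top plate: d = 18.139 cm → contributes +5141.7 cm⁴
Total I = 12 128 cm⁴.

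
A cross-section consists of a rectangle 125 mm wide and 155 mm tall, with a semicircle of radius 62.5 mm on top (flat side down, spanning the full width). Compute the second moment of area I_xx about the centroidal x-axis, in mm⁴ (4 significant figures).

I_xx ≈ 9.089 × 10⁷ mm⁴

Break the section into simple shapes (no overlaps), measuring from the bottom-left corner of the bounding box.
Rectangular body: 125 × 155, A = 19 375 mm², y = 77.5 mm, Ī = 38 790 365 mm⁴.
Semicircular cap: semicircle r = 62.5, A = 6135.92 mm², y = 181.526 mm, Ī = 1 674 758 mm⁴.
Centroid: ȳ = ΣA·y / ΣA = 102.52 mm.
Transfer each piece to the centroidal x-axis using Ī + A·d² with d = y − 102.52:
  rectangular body: d = -25.0204 mm → contributes +50 919 547 mm⁴
  semicircular cap: d = 79.0054 mm → contributes +39 974 277 mm⁴
Total I = 90 893 823 mm⁴.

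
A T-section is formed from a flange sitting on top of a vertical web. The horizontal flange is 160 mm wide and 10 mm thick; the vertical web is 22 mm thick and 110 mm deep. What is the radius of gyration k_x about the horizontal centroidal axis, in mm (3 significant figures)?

k_x ≈ 38.4 mm

Break the section into simple shapes (no overlaps), measuring from the bottom-left corner of the bounding box.
Flange: 160 × 10, A = 1 600 mm², y = 115 mm, Ī = 13 333 mm⁴.
Web: 22 × 110, A = 2 420 mm², y = 55 mm, Ī = 2 440 167 mm⁴.
Centroid: ȳ = ΣA·y / ΣA = 78.881 mm.
Transfer each piece to the horizontal centroidal axis using Ī + A·d² with d = y − 78.881:
  flange: d = 36.119 mm → contributes +2 100 711 mm⁴
  web: d = -23.881 mm → contributes +3 820 251 mm⁴
Total I = 5 920 963 mm⁴.
Radius of gyration: k = √(I/A) = √(5 920 963 / 4 020) = 38.378 mm.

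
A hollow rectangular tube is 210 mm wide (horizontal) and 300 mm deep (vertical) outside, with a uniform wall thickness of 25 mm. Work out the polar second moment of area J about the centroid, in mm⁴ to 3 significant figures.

J ≈ 4.10 × 10⁸ mm⁴

Split into non-overlapping primitives; take the origin at the lower-left of the bounding box.
Outer rectangle: 210 × 300, A = 63 000 mm², y = 150 mm, Ī = 472 500 000 mm⁴.
Inner void (subtracted): 160 × 250, A = 40 000 mm², y = 150 mm, Ī = 208 333 333 mm⁴.
By symmetry the centroid is at mid-height, ȳ = 150 mm.
All pieces are centred on the centroidal x-axis, so I = ΣĪ (holes subtracted) = 264 166 667 mm⁴.
Repeating about the centroidal y-axis gives I_y = 146 191 667 mm⁴.
Polar second moment: J = I_x + I_y = 410 358 333 mm⁴.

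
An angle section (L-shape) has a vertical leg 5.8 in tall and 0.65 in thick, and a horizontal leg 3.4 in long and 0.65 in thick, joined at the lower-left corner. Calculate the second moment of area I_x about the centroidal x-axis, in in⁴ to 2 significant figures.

Split into non-overlapping primitives; take the origin at the lower-left of the bounding box.
Vertical leg: 0.65 × 5.8, A = 3.77 in², y = 2.9 in, Ī = 10.57 in⁴.
Horizontal leg (remainder): 2.75 × 0.65, A = 1.788 in², y = 0.325 in, Ī = 0.06293 in⁴.
Centroid: ȳ = ΣA·y / ΣA = 2.072 in.
Transfer each piece to the centroidal x-axis using Ī + A·d² with d = y − 2.072:
  vertical leg: d = 0.8282 in → contributes +13.15 in⁴
  horizontal leg (remainder): d = -1.747 in → contributes +5.517 in⁴
Total I = 18.67 in⁴.

I_x ≈ 19 in⁴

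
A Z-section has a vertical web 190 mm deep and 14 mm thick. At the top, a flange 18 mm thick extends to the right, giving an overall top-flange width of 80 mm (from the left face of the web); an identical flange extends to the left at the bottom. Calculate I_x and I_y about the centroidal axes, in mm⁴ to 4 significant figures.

I_x ≈ 2.564 × 10⁷ mm⁴, I_y ≈ 4.708 × 10⁶ mm⁴

Decompose the section into non-overlapping parts with the origin at the bottom-left of its bounding rectangle.
Web: 14 × 190, A = 2 660 mm², y = 95 mm, Ī = 8 002 167 mm⁴.
Top flange (beyond web): 66 × 18, A = 1 188 mm², y = 181 mm, Ī = 32 076 mm⁴.
Bottom flange (beyond web): 66 × 18, A = 1 188 mm², y = 9 mm, Ī = 32 076 mm⁴.
Centroid: ȳ = ΣA·y / ΣA = 95 mm.
Transfer each piece to the centroidal x-axis using Ī + A·d² with d = y − 95:
  web: d = 0 mm → contributes +8 002 167 mm⁴
  top flange (beyond web): d = 86 mm → contributes +8 818 524 mm⁴
  bottom flange (beyond web): d = -86 mm → contributes +8 818 524 mm⁴
Total I = 25 639 215 mm⁴.
For the y-axis: x̄ = 73 mm.
Repeating about the centroidal y-axis gives I_y = 4 707 535 mm⁴.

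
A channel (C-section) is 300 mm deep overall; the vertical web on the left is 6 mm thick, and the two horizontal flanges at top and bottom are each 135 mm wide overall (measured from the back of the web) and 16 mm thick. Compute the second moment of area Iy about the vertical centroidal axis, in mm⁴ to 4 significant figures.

Split into non-overlapping primitives; take the origin at the lower-left of the bounding box.
Web: 6 × 300, A = 1 800 mm², x = 3 mm, Ī = 5 400 mm⁴.
Top flange (beyond web): 129 × 16, A = 2 064 mm², x = 70.5 mm, Ī = 2 862 252 mm⁴.
Bottom flange (beyond web): 129 × 16, A = 2 064 mm², x = 70.5 mm, Ī = 2 862 252 mm⁴.
Centroid: x̄ = ΣA·x / ΣA = 50.004 mm.
Transfer each piece to the vertical centroidal axis using Ī + A·d² with d = x − 50.004:
  web: d = -47.004 mm → contributes +3 982 285 mm⁴
  top flange (beyond web): d = 20.496 mm → contributes +3 729 305 mm⁴
  bottom flange (beyond web): d = 20.496 mm → contributes +3 729 305 mm⁴
Total I = 11 440 896 mm⁴.

Iy ≈ 1.144 × 10⁷ mm⁴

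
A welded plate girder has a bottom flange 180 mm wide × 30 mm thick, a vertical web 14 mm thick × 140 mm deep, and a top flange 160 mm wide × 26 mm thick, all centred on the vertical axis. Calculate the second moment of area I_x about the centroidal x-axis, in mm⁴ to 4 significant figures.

I_x ≈ 7.039 × 10⁷ mm⁴

Treat the section as a set of non-overlapping primitives; coordinates are from the bounding-box lower-left.
Bottom plate: 180 × 30, A = 5 400 mm², y = 15 mm, Ī = 405 000 mm⁴.
Web plate: 14 × 140, A = 1 960 mm², y = 100 mm, Ī = 3 201 333 mm⁴.
Top plate: 160 × 26, A = 4 160 mm², y = 183 mm, Ī = 234 347 mm⁴.
Centroid: ȳ = ΣA·y / ΣA = 90.1285 mm.
Transfer each piece to the centroidal x-axis using Ī + A·d² with d = y − 90.1285:
  bottom plate: d = -75.1285 mm → contributes +30 884 152 mm⁴
  web plate: d = 9.87153 mm → contributes +3 392 330 mm⁴
  top plate: d = 92.8715 mm → contributes +36 114 849 mm⁴
Total I = 70 391 330 mm⁴.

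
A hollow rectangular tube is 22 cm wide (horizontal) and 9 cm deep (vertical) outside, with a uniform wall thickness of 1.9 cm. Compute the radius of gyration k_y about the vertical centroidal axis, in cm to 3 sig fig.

k_y ≈ 7.21 cm

Decompose the section into non-overlapping parts with the origin at the bottom-left of its bounding rectangle.
Outer rectangle: 22 × 9, A = 198 cm², x = 11 cm, Ī = 7 986 cm⁴.
Inner void (subtracted): 18.2 × 5.2, A = 94.64 cm², x = 11 cm, Ī = 2612.4 cm⁴.
By symmetry the centroid is at mid-width, x̄ = 11 cm.
All pieces are centred on the vertical centroidal axis, so I = ΣĪ (holes subtracted) = 5373.6 cm⁴.
Radius of gyration: k = √(I/A) = √(5373.6 / 103.36) = 7.2104 cm.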